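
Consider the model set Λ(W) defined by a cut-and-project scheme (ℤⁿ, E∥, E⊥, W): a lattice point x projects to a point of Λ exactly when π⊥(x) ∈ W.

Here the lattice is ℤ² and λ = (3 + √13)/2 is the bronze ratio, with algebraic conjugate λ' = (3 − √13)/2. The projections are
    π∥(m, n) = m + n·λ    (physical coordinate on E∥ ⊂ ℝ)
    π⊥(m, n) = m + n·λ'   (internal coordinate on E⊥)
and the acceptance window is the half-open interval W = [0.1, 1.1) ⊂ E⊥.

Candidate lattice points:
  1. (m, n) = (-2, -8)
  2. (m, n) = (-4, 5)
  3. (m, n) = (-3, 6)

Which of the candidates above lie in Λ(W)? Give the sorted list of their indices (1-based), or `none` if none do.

1

Compute λ' = (3−√13)/2 = -0.302776, so π⊥(m,n) = m -0.302776·n.
#1 (-2,-8): internal coord -2 + (-8)·λ' = +0.422205; +0.422205 ∈ [0.1, 1.1) → IN Λ
#2 (-4,5): internal coord -4 + (5)·λ' = -5.513878; -5.513878 ∉ [0.1, 1.1) → out
#3 (-3,6): internal coord -3 + (6)·λ' = -4.816654; -4.816654 ∉ [0.1, 1.1) → out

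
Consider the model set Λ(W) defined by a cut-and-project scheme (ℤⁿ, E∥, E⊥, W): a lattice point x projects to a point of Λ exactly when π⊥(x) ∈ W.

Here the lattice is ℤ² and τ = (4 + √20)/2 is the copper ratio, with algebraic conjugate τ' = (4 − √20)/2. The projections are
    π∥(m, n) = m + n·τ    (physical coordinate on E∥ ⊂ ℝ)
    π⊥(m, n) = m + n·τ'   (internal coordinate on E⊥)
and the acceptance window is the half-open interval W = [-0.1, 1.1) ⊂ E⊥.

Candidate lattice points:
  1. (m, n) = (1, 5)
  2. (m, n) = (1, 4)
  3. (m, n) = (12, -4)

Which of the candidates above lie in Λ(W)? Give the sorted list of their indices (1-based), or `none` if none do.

Numerically τ ≈ 4.23607 and τ' = −1/τ ≈ -0.23607.
[1] lift (1,5): star map gives -0.18034; window check -0.1 ≤ -0.18034 < 1.1 is false → out
[2] lift (1,4): star map gives 0.05573; window check -0.1 ≤ 0.05573 < 1.1 is true → IN Λ
[3] lift (12,-4): star map gives 12.94427; window check -0.1 ≤ 12.94427 < 1.1 is false → out

2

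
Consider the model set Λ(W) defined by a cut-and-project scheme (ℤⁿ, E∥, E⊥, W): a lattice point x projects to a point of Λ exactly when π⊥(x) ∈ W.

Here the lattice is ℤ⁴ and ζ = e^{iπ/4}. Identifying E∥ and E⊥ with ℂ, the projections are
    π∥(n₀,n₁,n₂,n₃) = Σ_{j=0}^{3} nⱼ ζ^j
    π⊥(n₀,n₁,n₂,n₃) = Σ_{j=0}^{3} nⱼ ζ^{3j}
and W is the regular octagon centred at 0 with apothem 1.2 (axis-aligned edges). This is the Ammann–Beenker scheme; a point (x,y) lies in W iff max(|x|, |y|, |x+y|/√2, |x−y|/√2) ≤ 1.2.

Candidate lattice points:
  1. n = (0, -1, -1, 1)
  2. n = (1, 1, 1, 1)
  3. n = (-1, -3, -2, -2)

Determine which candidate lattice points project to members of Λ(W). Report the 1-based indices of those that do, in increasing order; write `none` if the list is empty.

2

π⊥(n) = n₀ + n₁ζ³ + n₂ζ⁶ + n₃ζ⁹ where ζ = e^{iπ/4}.
#1 (0, -1, -1, 1): internal (1.4142, 1.0000); octagon support 1.7071 vs apothem 1.2 → ∉ W
#2 (1, 1, 1, 1): internal (1.0000, 0.4142); octagon support 1.0000 vs apothem 1.2 → ∈ W
#3 (-1, -3, -2, -2): internal (-0.2929, -1.5355); octagon support 1.5355 vs apothem 1.2 → ∉ W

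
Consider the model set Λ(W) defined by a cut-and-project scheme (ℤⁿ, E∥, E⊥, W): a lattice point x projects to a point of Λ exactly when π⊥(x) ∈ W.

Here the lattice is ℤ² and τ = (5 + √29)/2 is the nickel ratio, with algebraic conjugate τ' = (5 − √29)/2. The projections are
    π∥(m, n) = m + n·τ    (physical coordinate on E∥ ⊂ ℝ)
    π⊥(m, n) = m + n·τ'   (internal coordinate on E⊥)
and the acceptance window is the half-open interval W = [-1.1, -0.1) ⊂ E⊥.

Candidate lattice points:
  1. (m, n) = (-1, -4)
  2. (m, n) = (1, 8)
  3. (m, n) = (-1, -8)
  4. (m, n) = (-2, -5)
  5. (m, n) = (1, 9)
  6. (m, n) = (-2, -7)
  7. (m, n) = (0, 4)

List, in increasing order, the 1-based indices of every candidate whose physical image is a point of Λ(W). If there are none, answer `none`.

1, 2, 4, 5, 6, 7

Compute τ' = (5−√29)/2 = -0.19258, so π⊥(m,n) = m -0.19258·n.
[1] lift (-1,-4): star map gives -0.22967; window check -1.1 ≤ -0.22967 < -0.1 is true → IN Λ
[2] lift (1,8): star map gives -0.54066; window check -1.1 ≤ -0.54066 < -0.1 is true → IN Λ
[3] lift (-1,-8): star map gives 0.54066; window check -1.1 ≤ 0.54066 < -0.1 is false → out
[4] lift (-2,-5): star map gives -1.03709; window check -1.1 ≤ -1.03709 < -0.1 is true → IN Λ
[5] lift (1,9): star map gives -0.73324; window check -1.1 ≤ -0.73324 < -0.1 is true → IN Λ
[6] lift (-2,-7): star map gives -0.65192; window check -1.1 ≤ -0.65192 < -0.1 is true → IN Λ
[7] lift (0,4): star map gives -0.77033; window check -1.1 ≤ -0.77033 < -0.1 is true → IN Λ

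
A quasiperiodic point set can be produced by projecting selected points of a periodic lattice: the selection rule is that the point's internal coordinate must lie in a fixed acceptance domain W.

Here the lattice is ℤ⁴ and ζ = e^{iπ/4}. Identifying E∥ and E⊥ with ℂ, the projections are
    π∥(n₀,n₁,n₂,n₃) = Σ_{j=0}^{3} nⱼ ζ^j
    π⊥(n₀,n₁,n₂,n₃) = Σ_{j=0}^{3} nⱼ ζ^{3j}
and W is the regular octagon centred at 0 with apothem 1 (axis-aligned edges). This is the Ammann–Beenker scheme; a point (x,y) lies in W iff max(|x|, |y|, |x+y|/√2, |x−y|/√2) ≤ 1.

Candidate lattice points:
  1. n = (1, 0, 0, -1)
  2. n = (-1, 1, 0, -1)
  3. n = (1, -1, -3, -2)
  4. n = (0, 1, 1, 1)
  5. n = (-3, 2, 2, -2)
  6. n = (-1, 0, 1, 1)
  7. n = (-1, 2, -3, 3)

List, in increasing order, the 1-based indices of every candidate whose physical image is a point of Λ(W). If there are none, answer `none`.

1, 3, 4, 6

Internal map: ζ^{3j} for j=0..3 gives (1,0), (−√2/2,√2/2), (0,−1), (√2/2,√2/2).
candidate 1: n = (1, 0, 0, -1) → π⊥ ≈ (+0.2929, -0.7071); max(|x|,|y|,|x±y|/√2) = 0.7071 ≤ 1 ⇒ ∈ W
candidate 2: n = (-1, 1, 0, -1) → π⊥ ≈ (-2.4142, +0.0000); max(|x|,|y|,|x±y|/√2) = 2.4142 > 1 ⇒ ∉ W
candidate 3: n = (1, -1, -3, -2) → π⊥ ≈ (+0.2929, +0.8787); max(|x|,|y|,|x±y|/√2) = 0.8787 ≤ 1 ⇒ ∈ W
candidate 4: n = (0, 1, 1, 1) → π⊥ ≈ (+0.0000, +0.4142); max(|x|,|y|,|x±y|/√2) = 0.4142 ≤ 1 ⇒ ∈ W
candidate 5: n = (-3, 2, 2, -2) → π⊥ ≈ (-5.8284, -2.0000); max(|x|,|y|,|x±y|/√2) = 5.8284 > 1 ⇒ ∉ W
candidate 6: n = (-1, 0, 1, 1) → π⊥ ≈ (-0.2929, -0.2929); max(|x|,|y|,|x±y|/√2) = 0.4142 ≤ 1 ⇒ ∈ W
candidate 7: n = (-1, 2, -3, 3) → π⊥ ≈ (-0.2929, +6.5355); max(|x|,|y|,|x±y|/√2) = 6.5355 > 1 ⇒ ∉ W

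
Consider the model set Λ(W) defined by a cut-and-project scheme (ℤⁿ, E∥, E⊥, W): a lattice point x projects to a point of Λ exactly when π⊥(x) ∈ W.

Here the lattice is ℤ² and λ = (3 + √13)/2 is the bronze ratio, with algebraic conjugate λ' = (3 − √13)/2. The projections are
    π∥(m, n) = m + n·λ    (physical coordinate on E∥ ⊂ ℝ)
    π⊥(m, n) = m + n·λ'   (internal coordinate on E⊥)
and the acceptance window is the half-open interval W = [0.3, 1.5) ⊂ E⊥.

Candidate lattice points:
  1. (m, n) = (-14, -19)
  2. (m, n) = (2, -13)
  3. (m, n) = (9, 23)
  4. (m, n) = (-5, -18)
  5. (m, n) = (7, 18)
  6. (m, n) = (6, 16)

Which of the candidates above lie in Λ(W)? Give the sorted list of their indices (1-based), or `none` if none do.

4, 6

Numerically λ ≈ 3.3028 and λ' = −1/λ ≈ -0.3028.
[1] lift (-14,-19): star map gives -8.2473; window check 0.3 ≤ -8.2473 < 1.5 is false → out
[2] lift (2,-13): star map gives 5.9361; window check 0.3 ≤ 5.9361 < 1.5 is false → out
[3] lift (9,23): star map gives 2.0362; window check 0.3 ≤ 2.0362 < 1.5 is false → out
[4] lift (-5,-18): star map gives 0.4500; window check 0.3 ≤ 0.4500 < 1.5 is true → IN Λ
[5] lift (7,18): star map gives 1.5500; window check 0.3 ≤ 1.5500 < 1.5 is false → out
[6] lift (6,16): star map gives 1.1556; window check 0.3 ≤ 1.1556 < 1.5 is true → IN Λ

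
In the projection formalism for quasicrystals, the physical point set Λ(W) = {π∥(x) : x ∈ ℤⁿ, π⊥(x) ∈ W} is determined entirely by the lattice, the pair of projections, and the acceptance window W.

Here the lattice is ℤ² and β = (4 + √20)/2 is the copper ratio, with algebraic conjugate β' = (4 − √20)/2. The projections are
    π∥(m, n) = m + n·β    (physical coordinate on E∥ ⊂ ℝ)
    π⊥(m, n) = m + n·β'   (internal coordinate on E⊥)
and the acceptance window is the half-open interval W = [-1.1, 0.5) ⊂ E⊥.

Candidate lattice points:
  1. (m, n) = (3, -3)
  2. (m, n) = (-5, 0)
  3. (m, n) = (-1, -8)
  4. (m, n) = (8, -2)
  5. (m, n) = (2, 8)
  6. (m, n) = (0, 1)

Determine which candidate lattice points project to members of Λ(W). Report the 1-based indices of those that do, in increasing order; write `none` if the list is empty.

5, 6

β' = (4−√20)/2 ≈ -0.236068.
#1 (3,-3): internal coord 3 + (-3)·β' = +3.708204; +3.708204 ∉ [-1.1, 0.5) → out
#2 (-5,0): internal coord -5 + (0)·β' = -5.000000; -5.000000 ∉ [-1.1, 0.5) → out
#3 (-1,-8): internal coord -1 + (-8)·β' = +0.888544; +0.888544 ∉ [-1.1, 0.5) → out
#4 (8,-2): internal coord 8 + (-2)·β' = +8.472136; +8.472136 ∉ [-1.1, 0.5) → out
#5 (2,8): internal coord 2 + (8)·β' = +0.111456; +0.111456 ∈ [-1.1, 0.5) → IN Λ
#6 (0,1): internal coord 0 + (1)·β' = -0.236068; -0.236068 ∈ [-1.1, 0.5) → IN Λ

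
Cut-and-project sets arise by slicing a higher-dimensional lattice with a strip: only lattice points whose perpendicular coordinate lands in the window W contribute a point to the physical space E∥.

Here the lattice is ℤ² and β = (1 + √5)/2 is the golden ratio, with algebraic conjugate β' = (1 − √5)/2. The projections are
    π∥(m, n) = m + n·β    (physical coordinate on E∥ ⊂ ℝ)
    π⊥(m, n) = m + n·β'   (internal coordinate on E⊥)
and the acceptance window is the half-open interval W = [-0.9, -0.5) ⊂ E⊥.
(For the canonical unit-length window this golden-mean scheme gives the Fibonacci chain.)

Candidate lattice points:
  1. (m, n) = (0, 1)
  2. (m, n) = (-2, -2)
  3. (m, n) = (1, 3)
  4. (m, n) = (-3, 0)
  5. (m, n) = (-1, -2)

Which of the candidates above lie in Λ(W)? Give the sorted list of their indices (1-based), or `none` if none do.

Numerically β ≈ 1.61803 and β' = −1/β ≈ -0.61803.
candidate 1: (m,n)=(0,1) → π∥ = 0+1·β ≈ 1.61803, π⊥ = 0+1·β' ≈ -0.61803 ∈ [-0.9, -0.5) ⇒ IN Λ
candidate 2: (m,n)=(-2,-2) → π∥ = -2-2·β ≈ -5.23607, π⊥ = -2-2·β' ≈ -0.76393 ∈ [-0.9, -0.5) ⇒ IN Λ
candidate 3: (m,n)=(1,3) → π∥ = 1+3·β ≈ 5.85410, π⊥ = 1+3·β' ≈ -0.85410 ∈ [-0.9, -0.5) ⇒ IN Λ
candidate 4: (m,n)=(-3,0) → π∥ = -3+0·β ≈ -3.00000, π⊥ = -3+0·β' ≈ -3.00000 ∉ [-0.9, -0.5) ⇒ out
candidate 5: (m,n)=(-1,-2) → π∥ = -1-2·β ≈ -4.23607, π⊥ = -1-2·β' ≈ 0.23607 ∉ [-0.9, -0.5) ⇒ out

1, 2, 3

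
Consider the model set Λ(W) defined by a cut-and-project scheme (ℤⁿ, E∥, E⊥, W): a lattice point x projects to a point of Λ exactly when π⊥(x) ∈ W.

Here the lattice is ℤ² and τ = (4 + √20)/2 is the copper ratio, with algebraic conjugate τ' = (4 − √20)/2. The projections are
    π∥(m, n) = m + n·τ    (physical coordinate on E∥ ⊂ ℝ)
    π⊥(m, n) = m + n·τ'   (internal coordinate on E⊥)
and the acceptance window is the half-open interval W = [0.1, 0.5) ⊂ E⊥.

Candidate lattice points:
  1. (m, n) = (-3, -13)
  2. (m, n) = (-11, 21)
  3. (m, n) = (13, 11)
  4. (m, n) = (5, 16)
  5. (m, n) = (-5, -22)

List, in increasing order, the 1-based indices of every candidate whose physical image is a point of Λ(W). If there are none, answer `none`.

τ' = (4−√20)/2 ≈ -0.236068.
[1] lift (-3,-13): star map gives 0.068884; window check 0.1 ≤ 0.068884 < 0.5 is false → out
[2] lift (-11,21): star map gives -15.957428; window check 0.1 ≤ -15.957428 < 0.5 is false → out
[3] lift (13,11): star map gives 10.403252; window check 0.1 ≤ 10.403252 < 0.5 is false → out
[4] lift (5,16): star map gives 1.222912; window check 0.1 ≤ 1.222912 < 0.5 is false → out
[5] lift (-5,-22): star map gives 0.193496; window check 0.1 ≤ 0.193496 < 0.5 is true → IN Λ

5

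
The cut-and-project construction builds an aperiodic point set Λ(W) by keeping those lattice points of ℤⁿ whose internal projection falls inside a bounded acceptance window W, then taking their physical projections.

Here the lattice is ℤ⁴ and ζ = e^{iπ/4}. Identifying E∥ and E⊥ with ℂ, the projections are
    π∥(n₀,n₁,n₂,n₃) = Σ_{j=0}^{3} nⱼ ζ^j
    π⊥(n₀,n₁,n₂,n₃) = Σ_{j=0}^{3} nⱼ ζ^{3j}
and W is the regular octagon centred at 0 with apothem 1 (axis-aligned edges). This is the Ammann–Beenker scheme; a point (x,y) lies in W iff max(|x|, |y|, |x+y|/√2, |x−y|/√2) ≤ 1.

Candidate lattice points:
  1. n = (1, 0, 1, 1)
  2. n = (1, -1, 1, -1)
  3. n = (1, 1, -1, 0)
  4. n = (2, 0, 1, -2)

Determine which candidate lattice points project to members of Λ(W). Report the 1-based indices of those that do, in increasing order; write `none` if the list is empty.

none

π⊥(n) = n₀ + n₁ζ³ + n₂ζ⁶ + n₃ζ⁹ where ζ = e^{iπ/4}.
candidate 1: n = (1, 0, 1, 1) → π⊥ ≈ (+1.70711, -0.29289); max(|x|,|y|,|x±y|/√2) = 1.70711 > 1 ⇒ ∉ W
candidate 2: n = (1, -1, 1, -1) → π⊥ ≈ (+1.00000, -2.41421); max(|x|,|y|,|x±y|/√2) = 2.41421 > 1 ⇒ ∉ W
candidate 3: n = (1, 1, -1, 0) → π⊥ ≈ (+0.29289, +1.70711); max(|x|,|y|,|x±y|/√2) = 1.70711 > 1 ⇒ ∉ W
candidate 4: n = (2, 0, 1, -2) → π⊥ ≈ (+0.58579, -2.41421); max(|x|,|y|,|x±y|/√2) = 2.41421 > 1 ⇒ ∉ W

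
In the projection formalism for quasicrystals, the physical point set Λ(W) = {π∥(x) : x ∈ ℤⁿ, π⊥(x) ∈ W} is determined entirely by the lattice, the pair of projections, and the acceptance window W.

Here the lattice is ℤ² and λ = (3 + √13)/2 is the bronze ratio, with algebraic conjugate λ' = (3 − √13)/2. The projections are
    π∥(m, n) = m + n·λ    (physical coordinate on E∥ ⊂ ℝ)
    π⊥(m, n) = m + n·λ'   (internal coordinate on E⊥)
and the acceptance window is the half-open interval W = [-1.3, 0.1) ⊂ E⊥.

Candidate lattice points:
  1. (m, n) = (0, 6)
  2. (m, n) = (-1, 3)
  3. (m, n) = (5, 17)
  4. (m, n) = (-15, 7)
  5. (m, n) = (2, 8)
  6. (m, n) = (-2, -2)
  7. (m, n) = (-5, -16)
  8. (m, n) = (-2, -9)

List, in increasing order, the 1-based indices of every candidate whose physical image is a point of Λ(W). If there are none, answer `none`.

λ' = (3−√13)/2 ≈ -0.302776.
candidate 1: (m,n)=(0,6) → π∥ = 0+6·λ ≈ 19.816654, π⊥ = 0+6·λ' ≈ -1.816654 ∉ [-1.3, 0.1) ⇒ out
candidate 2: (m,n)=(-1,3) → π∥ = -1+3·λ ≈ 8.908327, π⊥ = -1+3·λ' ≈ -1.908327 ∉ [-1.3, 0.1) ⇒ out
candidate 3: (m,n)=(5,17) → π∥ = 5+17·λ ≈ 61.147186, π⊥ = 5+17·λ' ≈ -0.147186 ∈ [-1.3, 0.1) ⇒ IN Λ
candidate 4: (m,n)=(-15,7) → π∥ = -15+7·λ ≈ 8.119429, π⊥ = -15+7·λ' ≈ -17.119429 ∉ [-1.3, 0.1) ⇒ out
candidate 5: (m,n)=(2,8) → π∥ = 2+8·λ ≈ 28.422205, π⊥ = 2+8·λ' ≈ -0.422205 ∈ [-1.3, 0.1) ⇒ IN Λ
candidate 6: (m,n)=(-2,-2) → π∥ = -2-2·λ ≈ -8.605551, π⊥ = -2-2·λ' ≈ -1.394449 ∉ [-1.3, 0.1) ⇒ out
candidate 7: (m,n)=(-5,-16) → π∥ = -5-16·λ ≈ -57.844410, π⊥ = -5-16·λ' ≈ -0.155590 ∈ [-1.3, 0.1) ⇒ IN Λ
candidate 8: (m,n)=(-2,-9) → π∥ = -2-9·λ ≈ -31.724981, π⊥ = -2-9·λ' ≈ 0.724981 ∉ [-1.3, 0.1) ⇒ out

3, 5, 7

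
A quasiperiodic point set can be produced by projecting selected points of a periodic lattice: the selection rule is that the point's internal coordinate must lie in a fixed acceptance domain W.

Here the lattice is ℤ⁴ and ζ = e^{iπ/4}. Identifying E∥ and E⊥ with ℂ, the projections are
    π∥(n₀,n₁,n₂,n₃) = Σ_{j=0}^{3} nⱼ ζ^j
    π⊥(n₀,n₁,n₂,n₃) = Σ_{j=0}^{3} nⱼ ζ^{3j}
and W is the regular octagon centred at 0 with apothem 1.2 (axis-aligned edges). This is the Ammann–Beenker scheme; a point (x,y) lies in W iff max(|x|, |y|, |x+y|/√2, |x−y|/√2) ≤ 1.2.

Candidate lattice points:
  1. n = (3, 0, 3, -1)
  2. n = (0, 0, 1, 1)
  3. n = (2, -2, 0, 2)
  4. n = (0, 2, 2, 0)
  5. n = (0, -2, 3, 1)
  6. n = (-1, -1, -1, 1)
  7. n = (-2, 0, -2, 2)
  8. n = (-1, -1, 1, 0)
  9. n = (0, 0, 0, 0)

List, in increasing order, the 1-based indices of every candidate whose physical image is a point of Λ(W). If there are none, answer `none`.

With ζ = e^{iπ/4} the internal vectors are ζ^0,ζ^3,ζ^6,ζ^9.
#1 (3, 0, 3, -1): internal (2.292893, -3.707107); octagon support 4.242641 vs apothem 1.2 → ∉ W
#2 (0, 0, 1, 1): internal (0.707107, -0.292893); octagon support 0.707107 vs apothem 1.2 → ∈ W
#3 (2, -2, 0, 2): internal (4.828427, 0.000000); octagon support 4.828427 vs apothem 1.2 → ∉ W
#4 (0, 2, 2, 0): internal (-1.414214, -0.585786); octagon support 1.414214 vs apothem 1.2 → ∉ W
#5 (0, -2, 3, 1): internal (2.121320, -3.707107); octagon support 4.121320 vs apothem 1.2 → ∉ W
#6 (-1, -1, -1, 1): internal (0.414214, 1.000000); octagon support 1.000000 vs apothem 1.2 → ∈ W
#7 (-2, 0, -2, 2): internal (-0.585786, 3.414214); octagon support 3.414214 vs apothem 1.2 → ∉ W
#8 (-1, -1, 1, 0): internal (-0.292893, -1.707107); octagon support 1.707107 vs apothem 1.2 → ∉ W
#9 (0, 0, 0, 0): internal (0.000000, 0.000000); octagon support 0.000000 vs apothem 1.2 → ∈ W

2, 6, 9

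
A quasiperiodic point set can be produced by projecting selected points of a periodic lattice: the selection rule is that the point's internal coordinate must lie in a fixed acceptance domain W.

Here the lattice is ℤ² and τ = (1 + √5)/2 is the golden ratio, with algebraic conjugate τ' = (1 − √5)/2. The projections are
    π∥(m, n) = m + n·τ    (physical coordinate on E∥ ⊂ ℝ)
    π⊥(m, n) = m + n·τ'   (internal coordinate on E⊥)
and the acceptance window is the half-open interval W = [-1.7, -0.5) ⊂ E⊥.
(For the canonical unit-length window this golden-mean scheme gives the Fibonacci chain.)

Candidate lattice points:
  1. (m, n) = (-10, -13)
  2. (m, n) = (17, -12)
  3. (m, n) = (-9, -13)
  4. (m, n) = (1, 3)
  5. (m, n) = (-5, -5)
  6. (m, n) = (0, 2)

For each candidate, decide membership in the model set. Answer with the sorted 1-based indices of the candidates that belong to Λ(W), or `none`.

τ' = (1−√5)/2 ≈ -0.618034.
[1] lift (-10,-13): star map gives -1.965558; window check -1.7 ≤ -1.965558 < -0.5 is false → out
[2] lift (17,-12): star map gives 24.416408; window check -1.7 ≤ 24.416408 < -0.5 is false → out
[3] lift (-9,-13): star map gives -0.965558; window check -1.7 ≤ -0.965558 < -0.5 is true → IN Λ
[4] lift (1,3): star map gives -0.854102; window check -1.7 ≤ -0.854102 < -0.5 is true → IN Λ
[5] lift (-5,-5): star map gives -1.909830; window check -1.7 ≤ -1.909830 < -0.5 is false → out
[6] lift (0,2): star map gives -1.236068; window check -1.7 ≤ -1.236068 < -0.5 is true → IN Λ

3, 4, 6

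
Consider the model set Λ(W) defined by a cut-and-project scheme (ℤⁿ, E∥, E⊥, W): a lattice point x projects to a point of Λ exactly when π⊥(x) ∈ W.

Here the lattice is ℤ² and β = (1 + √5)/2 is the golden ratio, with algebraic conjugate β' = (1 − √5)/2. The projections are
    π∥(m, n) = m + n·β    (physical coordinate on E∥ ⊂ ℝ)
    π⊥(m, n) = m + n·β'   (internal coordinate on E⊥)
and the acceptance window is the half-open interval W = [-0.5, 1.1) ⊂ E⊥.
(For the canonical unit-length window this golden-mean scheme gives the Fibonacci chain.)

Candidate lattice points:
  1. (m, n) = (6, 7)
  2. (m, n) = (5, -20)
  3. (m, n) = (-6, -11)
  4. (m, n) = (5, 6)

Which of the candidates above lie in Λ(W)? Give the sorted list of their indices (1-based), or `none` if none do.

3

Compute β' = (1−√5)/2 = -0.6180, so π⊥(m,n) = m -0.6180·n.
candidate 1: (m,n)=(6,7) → π∥ = 6+7·β ≈ 17.3262, π⊥ = 6+7·β' ≈ 1.6738 ∉ [-0.5, 1.1) ⇒ out
candidate 2: (m,n)=(5,-20) → π∥ = 5-20·β ≈ -27.3607, π⊥ = 5-20·β' ≈ 17.3607 ∉ [-0.5, 1.1) ⇒ out
candidate 3: (m,n)=(-6,-11) → π∥ = -6-11·β ≈ -23.7984, π⊥ = -6-11·β' ≈ 0.7984 ∈ [-0.5, 1.1) ⇒ IN Λ
candidate 4: (m,n)=(5,6) → π∥ = 5+6·β ≈ 14.7082, π⊥ = 5+6·β' ≈ 1.2918 ∉ [-0.5, 1.1) ⇒ out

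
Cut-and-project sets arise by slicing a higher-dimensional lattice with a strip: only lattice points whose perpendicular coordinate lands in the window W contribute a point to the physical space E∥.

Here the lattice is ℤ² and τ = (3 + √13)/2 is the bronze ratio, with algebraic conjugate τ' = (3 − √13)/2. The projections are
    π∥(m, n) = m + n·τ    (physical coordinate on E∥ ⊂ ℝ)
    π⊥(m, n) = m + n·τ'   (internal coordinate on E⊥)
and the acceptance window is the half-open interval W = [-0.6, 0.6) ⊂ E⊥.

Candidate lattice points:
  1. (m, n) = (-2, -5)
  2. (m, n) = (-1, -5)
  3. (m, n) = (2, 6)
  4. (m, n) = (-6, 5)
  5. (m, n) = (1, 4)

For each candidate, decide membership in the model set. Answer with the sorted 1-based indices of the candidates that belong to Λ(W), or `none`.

Compute τ' = (3−√13)/2 = -0.302776, so π⊥(m,n) = m -0.302776·n.
candidate 1: (m,n)=(-2,-5) → π∥ = -2-5·τ ≈ -18.513878, π⊥ = -2-5·τ' ≈ -0.486122 ∈ [-0.6, 0.6) ⇒ IN Λ
candidate 2: (m,n)=(-1,-5) → π∥ = -1-5·τ ≈ -17.513878, π⊥ = -1-5·τ' ≈ 0.513878 ∈ [-0.6, 0.6) ⇒ IN Λ
candidate 3: (m,n)=(2,6) → π∥ = 2+6·τ ≈ 21.816654, π⊥ = 2+6·τ' ≈ 0.183346 ∈ [-0.6, 0.6) ⇒ IN Λ
candidate 4: (m,n)=(-6,5) → π∥ = -6+5·τ ≈ 10.513878, π⊥ = -6+5·τ' ≈ -7.513878 ∉ [-0.6, 0.6) ⇒ out
candidate 5: (m,n)=(1,4) → π∥ = 1+4·τ ≈ 14.211103, π⊥ = 1+4·τ' ≈ -0.211103 ∈ [-0.6, 0.6) ⇒ IN Λ

1, 2, 3, 5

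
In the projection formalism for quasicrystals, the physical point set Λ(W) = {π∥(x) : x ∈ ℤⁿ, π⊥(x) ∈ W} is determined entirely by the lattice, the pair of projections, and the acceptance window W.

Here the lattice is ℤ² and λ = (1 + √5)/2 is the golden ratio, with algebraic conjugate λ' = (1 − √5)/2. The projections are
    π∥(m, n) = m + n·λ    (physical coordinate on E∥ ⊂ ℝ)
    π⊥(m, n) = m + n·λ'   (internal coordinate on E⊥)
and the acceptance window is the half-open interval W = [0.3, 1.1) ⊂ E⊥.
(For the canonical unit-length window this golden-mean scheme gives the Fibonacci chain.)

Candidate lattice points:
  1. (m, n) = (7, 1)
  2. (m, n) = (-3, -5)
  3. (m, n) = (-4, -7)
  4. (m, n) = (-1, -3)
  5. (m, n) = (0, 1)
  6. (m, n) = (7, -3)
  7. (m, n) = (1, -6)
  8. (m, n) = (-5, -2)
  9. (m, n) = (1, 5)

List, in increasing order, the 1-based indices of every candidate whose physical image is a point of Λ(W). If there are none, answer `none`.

Compute λ' = (1−√5)/2 = -0.61803, so π⊥(m,n) = m -0.61803·n.
[1] lift (7,1): star map gives 6.38197; window check 0.3 ≤ 6.38197 < 1.1 is false → out
[2] lift (-3,-5): star map gives 0.09017; window check 0.3 ≤ 0.09017 < 1.1 is false → out
[3] lift (-4,-7): star map gives 0.32624; window check 0.3 ≤ 0.32624 < 1.1 is true → IN Λ
[4] lift (-1,-3): star map gives 0.85410; window check 0.3 ≤ 0.85410 < 1.1 is true → IN Λ
[5] lift (0,1): star map gives -0.61803; window check 0.3 ≤ -0.61803 < 1.1 is false → out
[6] lift (7,-3): star map gives 8.85410; window check 0.3 ≤ 8.85410 < 1.1 is false → out
[7] lift (1,-6): star map gives 4.70820; window check 0.3 ≤ 4.70820 < 1.1 is false → out
[8] lift (-5,-2): star map gives -3.76393; window check 0.3 ≤ -3.76393 < 1.1 is false → out
[9] lift (1,5): star map gives -2.09017; window check 0.3 ≤ -2.09017 < 1.1 is false → out

3, 4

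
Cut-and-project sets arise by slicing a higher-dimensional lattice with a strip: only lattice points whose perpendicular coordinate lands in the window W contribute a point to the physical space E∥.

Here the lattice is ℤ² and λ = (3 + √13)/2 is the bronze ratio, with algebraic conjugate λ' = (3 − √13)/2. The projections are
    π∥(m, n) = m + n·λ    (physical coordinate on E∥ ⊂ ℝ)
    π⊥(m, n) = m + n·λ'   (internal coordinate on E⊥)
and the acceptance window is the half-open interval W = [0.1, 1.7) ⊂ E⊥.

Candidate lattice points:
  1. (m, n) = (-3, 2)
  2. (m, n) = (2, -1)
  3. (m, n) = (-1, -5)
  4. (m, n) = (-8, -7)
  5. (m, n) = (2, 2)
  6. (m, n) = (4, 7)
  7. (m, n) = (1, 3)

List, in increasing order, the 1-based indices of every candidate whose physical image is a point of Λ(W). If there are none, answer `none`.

Numerically λ ≈ 3.3028 and λ' = −1/λ ≈ -0.3028.
candidate 1: (m,n)=(-3,2) → π∥ = -3+2·λ ≈ 3.6056, π⊥ = -3+2·λ' ≈ -3.6056 ∉ [0.1, 1.7) ⇒ out
candidate 2: (m,n)=(2,-1) → π∥ = 2-1·λ ≈ -1.3028, π⊥ = 2-1·λ' ≈ 2.3028 ∉ [0.1, 1.7) ⇒ out
candidate 3: (m,n)=(-1,-5) → π∥ = -1-5·λ ≈ -17.5139, π⊥ = -1-5·λ' ≈ 0.5139 ∈ [0.1, 1.7) ⇒ IN Λ
candidate 4: (m,n)=(-8,-7) → π∥ = -8-7·λ ≈ -31.1194, π⊥ = -8-7·λ' ≈ -5.8806 ∉ [0.1, 1.7) ⇒ out
candidate 5: (m,n)=(2,2) → π∥ = 2+2·λ ≈ 8.6056, π⊥ = 2+2·λ' ≈ 1.3944 ∈ [0.1, 1.7) ⇒ IN Λ
candidate 6: (m,n)=(4,7) → π∥ = 4+7·λ ≈ 27.1194, π⊥ = 4+7·λ' ≈ 1.8806 ∉ [0.1, 1.7) ⇒ out
candidate 7: (m,n)=(1,3) → π∥ = 1+3·λ ≈ 10.9083, π⊥ = 1+3·λ' ≈ 0.0917 ∉ [0.1, 1.7) ⇒ out

3, 5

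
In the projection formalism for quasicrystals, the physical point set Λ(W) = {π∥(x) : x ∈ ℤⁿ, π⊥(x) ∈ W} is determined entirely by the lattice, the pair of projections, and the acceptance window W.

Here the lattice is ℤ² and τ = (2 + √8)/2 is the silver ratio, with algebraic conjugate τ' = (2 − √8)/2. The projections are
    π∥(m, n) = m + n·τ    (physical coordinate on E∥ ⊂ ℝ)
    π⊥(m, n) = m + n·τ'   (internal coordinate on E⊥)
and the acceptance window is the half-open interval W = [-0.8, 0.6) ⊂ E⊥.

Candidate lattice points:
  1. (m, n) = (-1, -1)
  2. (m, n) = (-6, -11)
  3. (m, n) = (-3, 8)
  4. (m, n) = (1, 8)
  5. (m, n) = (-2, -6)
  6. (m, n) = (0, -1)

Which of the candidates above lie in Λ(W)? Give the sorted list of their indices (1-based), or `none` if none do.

Numerically τ ≈ 2.414214 and τ' = −1/τ ≈ -0.414214.
candidate 1: (m,n)=(-1,-1) → π∥ = -1-1·τ ≈ -3.414214, π⊥ = -1-1·τ' ≈ -0.585786 ∈ [-0.8, 0.6) ⇒ IN Λ
candidate 2: (m,n)=(-6,-11) → π∥ = -6-11·τ ≈ -32.556349, π⊥ = -6-11·τ' ≈ -1.443651 ∉ [-0.8, 0.6) ⇒ out
candidate 3: (m,n)=(-3,8) → π∥ = -3+8·τ ≈ 16.313708, π⊥ = -3+8·τ' ≈ -6.313708 ∉ [-0.8, 0.6) ⇒ out
candidate 4: (m,n)=(1,8) → π∥ = 1+8·τ ≈ 20.313708, π⊥ = 1+8·τ' ≈ -2.313708 ∉ [-0.8, 0.6) ⇒ out
candidate 5: (m,n)=(-2,-6) → π∥ = -2-6·τ ≈ -16.485281, π⊥ = -2-6·τ' ≈ 0.485281 ∈ [-0.8, 0.6) ⇒ IN Λ
candidate 6: (m,n)=(0,-1) → π∥ = 0-1·τ ≈ -2.414214, π⊥ = 0-1·τ' ≈ 0.414214 ∈ [-0.8, 0.6) ⇒ IN Λ

1, 5, 6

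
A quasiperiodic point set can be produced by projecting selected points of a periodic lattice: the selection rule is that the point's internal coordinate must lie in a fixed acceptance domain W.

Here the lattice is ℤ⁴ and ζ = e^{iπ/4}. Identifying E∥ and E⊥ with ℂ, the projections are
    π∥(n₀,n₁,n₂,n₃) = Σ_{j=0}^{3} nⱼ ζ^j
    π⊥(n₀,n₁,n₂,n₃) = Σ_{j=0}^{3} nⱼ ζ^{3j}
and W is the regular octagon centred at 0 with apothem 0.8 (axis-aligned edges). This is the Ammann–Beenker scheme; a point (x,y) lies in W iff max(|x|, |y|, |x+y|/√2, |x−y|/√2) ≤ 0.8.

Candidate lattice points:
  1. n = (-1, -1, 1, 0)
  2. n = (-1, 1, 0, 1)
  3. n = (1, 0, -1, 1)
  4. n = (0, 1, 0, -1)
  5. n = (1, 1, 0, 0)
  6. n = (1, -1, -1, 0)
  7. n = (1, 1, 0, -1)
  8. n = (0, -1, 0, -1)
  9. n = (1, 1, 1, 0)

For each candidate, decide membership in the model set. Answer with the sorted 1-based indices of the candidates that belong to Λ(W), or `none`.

5, 7, 9

π⊥(n) = n₀ + n₁ζ³ + n₂ζ⁶ + n₃ζ⁹ where ζ = e^{iπ/4}.
#1 (-1, -1, 1, 0): internal (-0.2929, -1.7071); octagon support 1.7071 vs apothem 0.8 → ∉ W
#2 (-1, 1, 0, 1): internal (-1.0000, 1.4142); octagon support 1.7071 vs apothem 0.8 → ∉ W
#3 (1, 0, -1, 1): internal (1.7071, 1.7071); octagon support 2.4142 vs apothem 0.8 → ∉ W
#4 (0, 1, 0, -1): internal (-1.4142, 0.0000); octagon support 1.4142 vs apothem 0.8 → ∉ W
#5 (1, 1, 0, 0): internal (0.2929, 0.7071); octagon support 0.7071 vs apothem 0.8 → ∈ W
#6 (1, -1, -1, 0): internal (1.7071, 0.2929); octagon support 1.7071 vs apothem 0.8 → ∉ W
#7 (1, 1, 0, -1): internal (-0.4142, 0.0000); octagon support 0.4142 vs apothem 0.8 → ∈ W
#8 (0, -1, 0, -1): internal (0.0000, -1.4142); octagon support 1.4142 vs apothem 0.8 → ∉ W
#9 (1, 1, 1, 0): internal (0.2929, -0.2929); octagon support 0.4142 vs apothem 0.8 → ∈ W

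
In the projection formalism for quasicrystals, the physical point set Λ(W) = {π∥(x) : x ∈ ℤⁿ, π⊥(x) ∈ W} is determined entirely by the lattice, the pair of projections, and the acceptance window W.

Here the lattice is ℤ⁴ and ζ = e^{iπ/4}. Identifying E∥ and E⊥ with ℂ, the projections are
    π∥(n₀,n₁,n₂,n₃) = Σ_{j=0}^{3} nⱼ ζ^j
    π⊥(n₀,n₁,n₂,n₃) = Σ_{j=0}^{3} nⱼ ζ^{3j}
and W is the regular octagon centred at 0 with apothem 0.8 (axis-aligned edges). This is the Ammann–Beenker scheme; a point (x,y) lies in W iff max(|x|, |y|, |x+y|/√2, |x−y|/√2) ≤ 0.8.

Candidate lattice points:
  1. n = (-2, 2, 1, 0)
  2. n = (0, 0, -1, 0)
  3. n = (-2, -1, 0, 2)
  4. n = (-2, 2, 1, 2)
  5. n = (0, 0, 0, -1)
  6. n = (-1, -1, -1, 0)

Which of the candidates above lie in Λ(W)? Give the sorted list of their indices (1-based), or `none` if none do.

With ζ = e^{iπ/4} the internal vectors are ζ^0,ζ^3,ζ^6,ζ^9.
#1 (-2, 2, 1, 0): internal (-3.41421, 0.41421); octagon support 3.41421 vs apothem 0.8 → ∉ W
#2 (0, 0, -1, 0): internal (0.00000, 1.00000); octagon support 1.00000 vs apothem 0.8 → ∉ W
#3 (-2, -1, 0, 2): internal (0.12132, 0.70711); octagon support 0.70711 vs apothem 0.8 → ∈ W
#4 (-2, 2, 1, 2): internal (-2.00000, 1.82843); octagon support 2.70711 vs apothem 0.8 → ∉ W
#5 (0, 0, 0, -1): internal (-0.70711, -0.70711); octagon support 1.00000 vs apothem 0.8 → ∉ W
#6 (-1, -1, -1, 0): internal (-0.29289, 0.29289); octagon support 0.41421 vs apothem 0.8 → ∈ W

3, 6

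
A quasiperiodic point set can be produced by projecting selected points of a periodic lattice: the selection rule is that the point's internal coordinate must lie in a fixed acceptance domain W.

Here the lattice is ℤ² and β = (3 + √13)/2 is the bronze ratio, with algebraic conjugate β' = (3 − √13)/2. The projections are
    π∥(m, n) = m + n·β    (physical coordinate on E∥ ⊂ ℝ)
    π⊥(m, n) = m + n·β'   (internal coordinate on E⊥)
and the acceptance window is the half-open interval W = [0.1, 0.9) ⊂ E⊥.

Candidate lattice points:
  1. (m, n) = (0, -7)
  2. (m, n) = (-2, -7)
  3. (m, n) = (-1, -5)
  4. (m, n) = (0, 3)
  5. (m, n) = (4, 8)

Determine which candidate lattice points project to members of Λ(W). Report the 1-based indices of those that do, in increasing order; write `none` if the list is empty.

2, 3

β' = (3−√13)/2 ≈ -0.3028.
candidate 1: (m,n)=(0,-7) → π∥ = 0-7·β ≈ -23.1194, π⊥ = 0-7·β' ≈ 2.1194 ∉ [0.1, 0.9) ⇒ out
candidate 2: (m,n)=(-2,-7) → π∥ = -2-7·β ≈ -25.1194, π⊥ = -2-7·β' ≈ 0.1194 ∈ [0.1, 0.9) ⇒ IN Λ
candidate 3: (m,n)=(-1,-5) → π∥ = -1-5·β ≈ -17.5139, π⊥ = -1-5·β' ≈ 0.5139 ∈ [0.1, 0.9) ⇒ IN Λ
candidate 4: (m,n)=(0,3) → π∥ = 0+3·β ≈ 9.9083, π⊥ = 0+3·β' ≈ -0.9083 ∉ [0.1, 0.9) ⇒ out
candidate 5: (m,n)=(4,8) → π∥ = 4+8·β ≈ 30.4222, π⊥ = 4+8·β' ≈ 1.5778 ∉ [0.1, 0.9) ⇒ out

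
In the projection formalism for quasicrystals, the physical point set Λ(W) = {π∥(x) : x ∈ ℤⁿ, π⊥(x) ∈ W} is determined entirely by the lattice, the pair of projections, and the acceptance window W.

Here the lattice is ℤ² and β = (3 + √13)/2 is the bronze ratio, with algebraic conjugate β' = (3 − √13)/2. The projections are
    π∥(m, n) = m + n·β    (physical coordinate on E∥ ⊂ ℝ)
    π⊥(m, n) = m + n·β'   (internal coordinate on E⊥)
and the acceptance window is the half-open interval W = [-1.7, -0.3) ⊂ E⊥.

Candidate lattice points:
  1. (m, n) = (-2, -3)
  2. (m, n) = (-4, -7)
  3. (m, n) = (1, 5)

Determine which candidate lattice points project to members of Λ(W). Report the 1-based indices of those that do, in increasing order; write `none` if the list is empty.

1, 3

β' = (3−√13)/2 ≈ -0.302776.
[1] lift (-2,-3): star map gives -1.091673; window check -1.7 ≤ -1.091673 < -0.3 is true → IN Λ
[2] lift (-4,-7): star map gives -1.880571; window check -1.7 ≤ -1.880571 < -0.3 is false → out
[3] lift (1,5): star map gives -0.513878; window check -1.7 ≤ -0.513878 < -0.3 is true → IN Λ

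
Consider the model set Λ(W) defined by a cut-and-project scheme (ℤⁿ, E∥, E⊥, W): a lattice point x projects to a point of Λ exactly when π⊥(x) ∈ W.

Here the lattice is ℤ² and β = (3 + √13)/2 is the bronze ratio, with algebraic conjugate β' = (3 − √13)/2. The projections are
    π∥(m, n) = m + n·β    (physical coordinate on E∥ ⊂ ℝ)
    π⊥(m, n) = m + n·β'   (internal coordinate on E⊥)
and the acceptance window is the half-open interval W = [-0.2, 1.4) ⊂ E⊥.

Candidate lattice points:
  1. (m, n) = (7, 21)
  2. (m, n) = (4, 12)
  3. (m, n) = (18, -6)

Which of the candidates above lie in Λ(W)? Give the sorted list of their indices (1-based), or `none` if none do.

β' = (3−√13)/2 ≈ -0.30278.
[1] lift (7,21): star map gives 0.64171; window check -0.2 ≤ 0.64171 < 1.4 is true → IN Λ
[2] lift (4,12): star map gives 0.36669; window check -0.2 ≤ 0.36669 < 1.4 is true → IN Λ
[3] lift (18,-6): star map gives 19.81665; window check -0.2 ≤ 19.81665 < 1.4 is false → out

1, 2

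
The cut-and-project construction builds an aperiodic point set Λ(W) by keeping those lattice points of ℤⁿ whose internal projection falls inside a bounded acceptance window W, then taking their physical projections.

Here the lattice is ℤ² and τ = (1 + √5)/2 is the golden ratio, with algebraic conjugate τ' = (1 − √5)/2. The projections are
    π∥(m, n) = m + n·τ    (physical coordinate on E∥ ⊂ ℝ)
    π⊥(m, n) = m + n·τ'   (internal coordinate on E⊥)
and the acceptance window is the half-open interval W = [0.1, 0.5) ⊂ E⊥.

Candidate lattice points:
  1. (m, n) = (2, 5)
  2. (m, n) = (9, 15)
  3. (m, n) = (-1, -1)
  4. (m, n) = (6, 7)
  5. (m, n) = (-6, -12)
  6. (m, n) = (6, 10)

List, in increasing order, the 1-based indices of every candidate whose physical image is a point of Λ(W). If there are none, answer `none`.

none

Numerically τ ≈ 1.6180 and τ' = −1/τ ≈ -0.6180.
candidate 1: (m,n)=(2,5) → π∥ = 2+5·τ ≈ 10.0902, π⊥ = 2+5·τ' ≈ -1.0902 ∉ [0.1, 0.5) ⇒ out
candidate 2: (m,n)=(9,15) → π∥ = 9+15·τ ≈ 33.2705, π⊥ = 9+15·τ' ≈ -0.2705 ∉ [0.1, 0.5) ⇒ out
candidate 3: (m,n)=(-1,-1) → π∥ = -1-1·τ ≈ -2.6180, π⊥ = -1-1·τ' ≈ -0.3820 ∉ [0.1, 0.5) ⇒ out
candidate 4: (m,n)=(6,7) → π∥ = 6+7·τ ≈ 17.3262, π⊥ = 6+7·τ' ≈ 1.6738 ∉ [0.1, 0.5) ⇒ out
candidate 5: (m,n)=(-6,-12) → π∥ = -6-12·τ ≈ -25.4164, π⊥ = -6-12·τ' ≈ 1.4164 ∉ [0.1, 0.5) ⇒ out
candidate 6: (m,n)=(6,10) → π∥ = 6+10·τ ≈ 22.1803, π⊥ = 6+10·τ' ≈ -0.1803 ∉ [0.1, 0.5) ⇒ out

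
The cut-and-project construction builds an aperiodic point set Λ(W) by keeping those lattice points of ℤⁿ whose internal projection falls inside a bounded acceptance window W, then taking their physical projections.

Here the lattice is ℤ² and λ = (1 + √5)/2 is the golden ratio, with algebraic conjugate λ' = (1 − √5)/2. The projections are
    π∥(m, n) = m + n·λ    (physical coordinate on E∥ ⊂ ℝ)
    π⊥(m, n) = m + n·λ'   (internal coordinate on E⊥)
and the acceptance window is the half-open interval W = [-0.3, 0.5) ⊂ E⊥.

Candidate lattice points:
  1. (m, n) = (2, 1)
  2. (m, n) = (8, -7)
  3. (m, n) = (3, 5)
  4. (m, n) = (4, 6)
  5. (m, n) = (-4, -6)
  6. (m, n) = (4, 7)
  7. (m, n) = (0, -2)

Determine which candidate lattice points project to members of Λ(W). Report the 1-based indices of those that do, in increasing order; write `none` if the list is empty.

3, 4, 5

λ' = (1−√5)/2 ≈ -0.618034.
[1] lift (2,1): star map gives 1.381966; window check -0.3 ≤ 1.381966 < 0.5 is false → out
[2] lift (8,-7): star map gives 12.326238; window check -0.3 ≤ 12.326238 < 0.5 is false → out
[3] lift (3,5): star map gives -0.090170; window check -0.3 ≤ -0.090170 < 0.5 is true → IN Λ
[4] lift (4,6): star map gives 0.291796; window check -0.3 ≤ 0.291796 < 0.5 is true → IN Λ
[5] lift (-4,-6): star map gives -0.291796; window check -0.3 ≤ -0.291796 < 0.5 is true → IN Λ
[6] lift (4,7): star map gives -0.326238; window check -0.3 ≤ -0.326238 < 0.5 is false → out
[7] lift (0,-2): star map gives 1.236068; window check -0.3 ≤ 1.236068 < 0.5 is false → out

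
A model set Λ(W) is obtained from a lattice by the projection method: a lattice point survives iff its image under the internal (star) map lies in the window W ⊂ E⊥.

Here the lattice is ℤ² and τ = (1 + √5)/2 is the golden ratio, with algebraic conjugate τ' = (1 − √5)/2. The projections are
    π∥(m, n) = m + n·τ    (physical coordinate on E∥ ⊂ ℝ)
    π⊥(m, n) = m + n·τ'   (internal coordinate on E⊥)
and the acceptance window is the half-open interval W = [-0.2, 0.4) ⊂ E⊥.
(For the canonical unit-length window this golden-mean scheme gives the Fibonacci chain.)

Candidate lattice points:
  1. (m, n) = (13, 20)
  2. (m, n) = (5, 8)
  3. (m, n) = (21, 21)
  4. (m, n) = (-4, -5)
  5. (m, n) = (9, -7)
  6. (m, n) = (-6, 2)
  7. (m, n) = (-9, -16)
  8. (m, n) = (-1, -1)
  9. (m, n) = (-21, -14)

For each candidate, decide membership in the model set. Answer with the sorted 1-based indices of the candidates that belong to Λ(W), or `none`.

2

τ' = (1−√5)/2 ≈ -0.618034.
#1 (13,20): internal coord 13 + (20)·τ' = +0.639320; +0.639320 ∉ [-0.2, 0.4) → out
#2 (5,8): internal coord 5 + (8)·τ' = +0.055728; +0.055728 ∈ [-0.2, 0.4) → IN Λ
#3 (21,21): internal coord 21 + (21)·τ' = +8.021286; +8.021286 ∉ [-0.2, 0.4) → out
#4 (-4,-5): internal coord -4 + (-5)·τ' = -0.909830; -0.909830 ∉ [-0.2, 0.4) → out
#5 (9,-7): internal coord 9 + (-7)·τ' = +13.326238; +13.326238 ∉ [-0.2, 0.4) → out
#6 (-6,2): internal coord -6 + (2)·τ' = -7.236068; -7.236068 ∉ [-0.2, 0.4) → out
#7 (-9,-16): internal coord -9 + (-16)·τ' = +0.888544; +0.888544 ∉ [-0.2, 0.4) → out
#8 (-1,-1): internal coord -1 + (-1)·τ' = -0.381966; -0.381966 ∉ [-0.2, 0.4) → out
#9 (-21,-14): internal coord -21 + (-14)·τ' = -12.347524; -12.347524 ∉ [-0.2, 0.4) → out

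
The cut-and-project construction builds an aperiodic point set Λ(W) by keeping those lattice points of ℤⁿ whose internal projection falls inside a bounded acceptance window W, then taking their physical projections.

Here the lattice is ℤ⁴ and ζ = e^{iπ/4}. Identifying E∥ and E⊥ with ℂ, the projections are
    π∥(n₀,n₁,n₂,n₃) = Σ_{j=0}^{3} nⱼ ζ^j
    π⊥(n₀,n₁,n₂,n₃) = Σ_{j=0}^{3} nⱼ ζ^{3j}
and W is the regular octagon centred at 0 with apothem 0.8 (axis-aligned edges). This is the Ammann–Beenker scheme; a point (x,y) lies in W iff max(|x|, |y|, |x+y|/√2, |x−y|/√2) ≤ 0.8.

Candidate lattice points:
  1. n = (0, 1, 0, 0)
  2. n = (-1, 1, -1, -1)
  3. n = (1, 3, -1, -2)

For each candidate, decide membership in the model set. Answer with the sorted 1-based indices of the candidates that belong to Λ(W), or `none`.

none

Internal map: ζ^{3j} for j=0..3 gives (1,0), (−√2/2,√2/2), (0,−1), (√2/2,√2/2).
candidate 1: n = (0, 1, 0, 0) → π⊥ ≈ (-0.70711, +0.70711); max(|x|,|y|,|x±y|/√2) = 1.00000 > 0.8 ⇒ ∉ W
candidate 2: n = (-1, 1, -1, -1) → π⊥ ≈ (-2.41421, +1.00000); max(|x|,|y|,|x±y|/√2) = 2.41421 > 0.8 ⇒ ∉ W
candidate 3: n = (1, 3, -1, -2) → π⊥ ≈ (-2.53553, +1.70711); max(|x|,|y|,|x±y|/√2) = 3.00000 > 0.8 ⇒ ∉ W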